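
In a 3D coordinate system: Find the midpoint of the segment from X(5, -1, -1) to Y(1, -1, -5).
Midpoint = ((5+1)/2, (-1-1)/2, (-1-5)/2) = (3, -1, -3)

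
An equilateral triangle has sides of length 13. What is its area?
Area = (sqrt(3)/4) * s²
Area = (sqrt(3)/4) * 13²
Area = (sqrt(3)/4) * 169
Area = 73.18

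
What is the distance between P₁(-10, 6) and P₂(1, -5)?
Using the distance formula: d = sqrt((x₂-x₁)² + (y₂-y₁)²)
dx = 1 - (-10) = 11
dy = (-5) - 6 = -11
d = sqrt(11² + (-11)²) = sqrt(121 + 121) = sqrt(242) = 15.56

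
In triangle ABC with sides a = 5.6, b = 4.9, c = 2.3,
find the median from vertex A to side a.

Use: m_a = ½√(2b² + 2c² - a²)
m_a = ½√(2·4.9² + 2·2.3² - 5.6²)
m_a = ½√(48.02 + 10.58 - 31.36) = ½√27.24 = 2.61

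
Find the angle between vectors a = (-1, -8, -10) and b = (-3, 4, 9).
a·b = -119, |a|² = 165, |b|² = 106
cos θ = -119/√17490 ≈ -0.8998
θ ≈ 154.1°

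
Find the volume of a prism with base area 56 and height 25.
Volume = base area * height
Volume = 56 * 25
Volume = 1400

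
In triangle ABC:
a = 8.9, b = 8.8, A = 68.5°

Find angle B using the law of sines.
sin(B)/b = sin(A)/a
sin(B) = b·sin(A)/a = 8.8·sin(68.5°)/8.9 = 0.919963
B = arcsin(0.919963) = 66.92°  (b ≤ a, so B ≤ A and the acute solution is unique)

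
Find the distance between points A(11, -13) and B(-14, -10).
Using the distance formula: d = sqrt((x₂-x₁)² + (y₂-y₁)²)
dx = (-14) - 11 = -25
dy = (-10) - (-13) = 3
d = sqrt((-25)² + 3²) = sqrt(625 + 9) = sqrt(634) = 25.18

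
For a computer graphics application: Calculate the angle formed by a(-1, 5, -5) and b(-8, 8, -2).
a·b = 58, |a|² = 51, |b|² = 132
cos θ = 58/√6732 ≈ 0.7069
θ ≈ 45.02°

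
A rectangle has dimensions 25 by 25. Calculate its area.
Area = length * width
Area = 25 * 25
Area = 625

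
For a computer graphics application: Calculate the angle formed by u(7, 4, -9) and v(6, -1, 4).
u·v = 2, |u|² = 146, |v|² = 53
cos θ = 2/√7738 ≈ 0.02274
θ ≈ 88.7°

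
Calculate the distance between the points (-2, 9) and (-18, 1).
Using the distance formula: d = sqrt((x₂-x₁)² + (y₂-y₁)²)
dx = (-18) - (-2) = -16
dy = 1 - 9 = -8
d = sqrt((-16)² + (-8)²) = sqrt(256 + 64) = sqrt(320) = 17.89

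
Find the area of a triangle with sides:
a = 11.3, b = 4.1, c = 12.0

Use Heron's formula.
s = (a+b+c)/2 = (11.3+4.1+12.0)/2 = 13.7
A = √(s(s-a)(s-b)(s-c)) = √(13.7·2.4·9.6·1.7)
A = √536.602 = 23.16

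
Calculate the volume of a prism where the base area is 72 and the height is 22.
Volume = base area * height
Volume = 72 * 22
Volume = 1584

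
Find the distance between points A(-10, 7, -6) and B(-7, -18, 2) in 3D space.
d = √[(3)² + (-25)² + (8)²] = √698 = 26.42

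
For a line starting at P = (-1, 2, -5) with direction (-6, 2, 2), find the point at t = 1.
P(1) = (-1 + (-6)(1), 2 + 2(1), -5 + 2(1)) = (-7, 4, -3)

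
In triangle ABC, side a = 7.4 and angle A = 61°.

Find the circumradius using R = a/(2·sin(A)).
R = a/(2·sin(A)) = 7.4/(2·sin(61°))
R = 7.4/(2·0.874620) = 7.4/1.749239 = 4.23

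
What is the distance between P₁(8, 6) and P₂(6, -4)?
Using the distance formula: d = sqrt((x₂-x₁)² + (y₂-y₁)²)
dx = 6 - 8 = -2
dy = (-4) - 6 = -10
d = sqrt((-2)² + (-10)²) = sqrt(4 + 100) = sqrt(104) = 10.20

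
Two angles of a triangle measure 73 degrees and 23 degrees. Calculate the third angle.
Sum of angles in a triangle = 180 degrees
Third angle = 180 - 73 - 23
Third angle = 84 degrees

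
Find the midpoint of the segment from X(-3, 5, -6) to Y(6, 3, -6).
Midpoint = ((-3+6)/2, (5+3)/2, (-6-6)/2) = (1.5, 4, -6)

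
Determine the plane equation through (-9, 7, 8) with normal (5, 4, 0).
d = n·P = (5)(-9) + (4)(7) + (0)(8) = -17
Plane: 5x + 4y = -17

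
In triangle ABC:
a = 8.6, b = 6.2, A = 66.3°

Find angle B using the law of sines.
sin(B)/b = sin(A)/a
sin(B) = b·sin(A)/a = 6.2·sin(66.3°)/8.6 = 0.660129
B = arcsin(0.660129) = 41.31°  (b ≤ a, so B ≤ A and the acute solution is unique)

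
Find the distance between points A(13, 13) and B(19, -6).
Using the distance formula: d = sqrt((x₂-x₁)² + (y₂-y₁)²)
dx = 19 - 13 = 6
dy = (-6) - 13 = -19
d = sqrt(6² + (-19)²) = sqrt(36 + 361) = sqrt(397) = 19.92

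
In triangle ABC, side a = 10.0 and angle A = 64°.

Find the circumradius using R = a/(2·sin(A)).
R = a/(2·sin(A)) = 10.0/(2·sin(64°))
R = 10.0/(2·0.898794) = 10.0/1.797588 = 5.563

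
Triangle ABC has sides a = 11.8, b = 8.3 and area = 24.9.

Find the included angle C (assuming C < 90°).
Area = ½ab·sin(C)  →  sin(C) = 2·Area/(ab)
sin(C) = 2·24.9/(11.8·8.3) = 0.508475
C = arcsin(0.508475) = 30.56°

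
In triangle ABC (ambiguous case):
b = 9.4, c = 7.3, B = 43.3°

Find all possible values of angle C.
sin(C)/c = sin(B)/b  →  sin(C) = c·sin(B)/b = 7.3·sin(43.3°)/9.4 = 0.532604
C₁ = arcsin(0.532604) = 32.18°,  C₂ = 180° - C₁ = 147.82°
Check C₂: A = 180° - 43.3° - 147.82° = -11.12° ≤ 0, rejected
C = 32.18° (one solution)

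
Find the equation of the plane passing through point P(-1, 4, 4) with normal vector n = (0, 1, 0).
d = n·P = (0)(-1) + (1)(4) + (0)(4) = 4
Plane: y = 4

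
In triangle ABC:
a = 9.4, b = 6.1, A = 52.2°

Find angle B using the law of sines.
sin(B)/b = sin(A)/a
sin(B) = b·sin(A)/a = 6.1·sin(52.2°)/9.4 = 0.512760
B = arcsin(0.512760) = 30.85°  (b ≤ a, so B ≤ A and the acute solution is unique)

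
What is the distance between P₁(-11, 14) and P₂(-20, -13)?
Using the distance formula: d = sqrt((x₂-x₁)² + (y₂-y₁)²)
dx = (-20) - (-11) = -9
dy = (-13) - 14 = -27
d = sqrt((-9)² + (-27)²) = sqrt(81 + 729) = sqrt(810) = 28.46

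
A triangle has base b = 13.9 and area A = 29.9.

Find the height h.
A = ½bh  →  h = 2A/b
h = 2·29.9/13.9 = 4.302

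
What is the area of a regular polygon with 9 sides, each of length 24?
For a regular 9-gon with side length s = 24:
Apothem a = s / (2*tan(pi/9)) = 24 / (2*tan(pi/9)) ≈ 32.9697
Perimeter P = 9 * 24 = 216
Area = (1/2) * P * a = (1/2) * 216 * 32.9697 = 3560.73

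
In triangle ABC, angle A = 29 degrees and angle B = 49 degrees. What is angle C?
Sum of angles in a triangle = 180 degrees
Third angle = 180 - 29 - 49
Third angle = 102 degrees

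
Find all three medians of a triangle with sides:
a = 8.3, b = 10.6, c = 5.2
Using m_x = ½√(2y² + 2z² - x²):
m_a = ½√(2·10.6² + 2·5.2² - 8.3²) = ½√209.91 = 7.244
m_b = ½√(2·8.3² + 2·5.2² - 10.6²) = ½√79.5 = 4.458
m_c = ½√(2·8.3² + 2·10.6² - 5.2²) = ½√335.46 = 9.158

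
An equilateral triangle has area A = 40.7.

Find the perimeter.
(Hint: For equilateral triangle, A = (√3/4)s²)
A = (√3/4)s²  →  s² = 4A/√3 = 4·40.7/√3 = 93.9926
s = 9.69498
Perimeter = 3s = 29.08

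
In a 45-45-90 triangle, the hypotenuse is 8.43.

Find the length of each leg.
In a 45-45-90 triangle, hypotenuse = leg·√2  →  leg = hypotenuse/√2
leg = 8.43/√2 = 5.961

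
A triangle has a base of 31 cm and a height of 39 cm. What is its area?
Area = (1/2) * base * height
Area = (1/2) * 31 * 39
Area = 604.50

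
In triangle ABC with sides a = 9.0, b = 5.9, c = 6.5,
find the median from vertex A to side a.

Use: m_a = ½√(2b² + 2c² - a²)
m_a = ½√(2·5.9² + 2·6.5² - 9.0²)
m_a = ½√(69.62 + 84.5 - 81) = ½√73.12 = 4.276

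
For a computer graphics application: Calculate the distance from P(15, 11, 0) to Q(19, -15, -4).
d = √[(4)² + (-26)² + (-4)²] = √708 = 26.61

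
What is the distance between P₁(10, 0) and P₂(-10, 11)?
Using the distance formula: d = sqrt((x₂-x₁)² + (y₂-y₁)²)
dx = (-10) - 10 = -20
dy = 11 - 0 = 11
d = sqrt((-20)² + 11²) = sqrt(400 + 121) = sqrt(521) = 22.83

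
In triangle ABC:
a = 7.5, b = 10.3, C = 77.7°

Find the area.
Using A = ½ab·sin(C):
A = ½·7.5·10.3·sin(77.7°) = ½·77.25·0.977046 = 37.74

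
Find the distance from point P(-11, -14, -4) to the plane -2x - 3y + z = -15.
d = |(-2)(-11) + (-3)(-14) + 1(-4) - (-15)| / √((-2)² + (-3)² + 1²) = 75/√14 = 20.04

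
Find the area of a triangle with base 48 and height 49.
Area = (1/2) * base * height
Area = (1/2) * 48 * 49
Area = 1176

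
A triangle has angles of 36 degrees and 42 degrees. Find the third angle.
Sum of angles in a triangle = 180 degrees
Third angle = 180 - 36 - 42
Third angle = 102 degrees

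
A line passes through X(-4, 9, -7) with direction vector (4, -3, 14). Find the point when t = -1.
P(-1) = (-4 + 4(-1), 9 + (-3)(-1), -7 + 14(-1)) = (-8, 12, -21)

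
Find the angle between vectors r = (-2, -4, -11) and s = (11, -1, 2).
r·s = -40, |r|² = 141, |s|² = 126
cos θ = -40/√17766 ≈ -0.3001
θ ≈ 107.5°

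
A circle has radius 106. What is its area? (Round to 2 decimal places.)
Area = pi * r²
Area = pi * 106²
Area = pi * 11236
Area = 35298.94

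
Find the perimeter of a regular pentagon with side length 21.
Perimeter = number of sides * side length
Perimeter = 5 * 21
Perimeter = 105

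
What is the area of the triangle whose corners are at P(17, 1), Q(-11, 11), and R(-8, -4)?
Using the coordinate formula: Area = (1/2)|x₁(y₂-y₃) + x₂(y₃-y₁) + x₃(y₁-y₂)|
Area = (1/2)|17(11-(-4)) + (-11)((-4)-1) + (-8)(1-11)|
Area = (1/2)|17*15 + (-11)*(-5) + (-8)*(-10)|
Area = (1/2)|255 + 55 + 80|
Area = (1/2)*390 = 195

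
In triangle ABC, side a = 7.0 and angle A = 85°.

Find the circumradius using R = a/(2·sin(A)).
R = a/(2·sin(A)) = 7.0/(2·sin(85°))
R = 7.0/(2·0.996195) = 7.0/1.992389 = 3.513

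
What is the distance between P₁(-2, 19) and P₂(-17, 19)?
Using the distance formula: d = sqrt((x₂-x₁)² + (y₂-y₁)²)
dx = (-17) - (-2) = -15
dy = 19 - 19 = 0
d = sqrt((-15)² + 0²) = sqrt(225 + 0) = sqrt(225) = 15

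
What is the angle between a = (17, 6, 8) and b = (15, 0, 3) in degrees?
a·b = 279, |a|² = 389, |b|² = 234
cos θ = 279/√91026 ≈ 0.9247
θ ≈ 22.37°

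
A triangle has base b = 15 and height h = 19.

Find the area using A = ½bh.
A = ½·15·19 = 142.5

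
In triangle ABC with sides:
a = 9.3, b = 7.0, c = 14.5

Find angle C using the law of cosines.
cos(C) = (a² + b² - c²)/(2ab)
cos(C) = (9.3² + 7.0² - 14.5²)/(2·9.3·7.0) = -74.76/130.2 = -0.574194
C = arccos(-0.574194) = 125°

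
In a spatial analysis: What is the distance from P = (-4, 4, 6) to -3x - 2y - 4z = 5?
d = |(-3)(-4) + (-2)(4) + (-4)(6) - (5)| / √((-3)² + (-2)² + (-4)²) = 25/√29 = 4.642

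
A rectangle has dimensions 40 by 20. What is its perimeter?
Perimeter = 2 * (length + width)
Perimeter = 2 * (40 + 20)
Perimeter = 2 * 60
Perimeter = 120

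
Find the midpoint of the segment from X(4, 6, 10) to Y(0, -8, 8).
Midpoint = ((4+0)/2, (6-8)/2, (10+8)/2) = (2, -1, 9)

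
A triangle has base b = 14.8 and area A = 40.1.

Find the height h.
A = ½bh  →  h = 2A/b
h = 2·40.1/14.8 = 5.419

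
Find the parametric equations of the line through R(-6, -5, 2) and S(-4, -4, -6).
Direction vector d = S - R = (2, 1, -8)
x = -6 + 2t, y = -5 + t, z = 2 - 8t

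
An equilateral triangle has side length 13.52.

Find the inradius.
For an equilateral triangle, r = s/(2√3) where s is the side.
r = 13.52/(2√3) = 13.52/3.464102 = 3.903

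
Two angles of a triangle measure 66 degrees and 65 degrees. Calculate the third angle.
Sum of angles in a triangle = 180 degrees
Third angle = 180 - 66 - 65
Third angle = 49 degrees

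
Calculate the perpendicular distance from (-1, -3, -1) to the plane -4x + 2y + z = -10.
d = |(-4)(-1) + 2(-3) + 1(-1) - (-10)| / √((-4)² + 2² + 1²) = 7/√21 = 1.528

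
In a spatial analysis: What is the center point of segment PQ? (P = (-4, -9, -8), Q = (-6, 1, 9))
Midpoint = ((-4-6)/2, (-9+1)/2, (-8+9)/2) = (-5, -4, 0.5)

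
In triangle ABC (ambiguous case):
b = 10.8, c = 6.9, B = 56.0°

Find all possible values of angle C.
sin(C)/c = sin(B)/b  →  sin(C) = c·sin(B)/b = 6.9·sin(56.0°)/10.8 = 0.529663
C₁ = arcsin(0.529663) = 31.98°,  C₂ = 180° - C₁ = 148.02°
Check C₂: A = 180° - 56.0° - 148.02° = -24.02° ≤ 0, rejected
C = 31.98° (one solution)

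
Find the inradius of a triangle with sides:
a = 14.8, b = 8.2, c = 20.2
s = (a+b+c)/2 = (14.8+8.2+20.2)/2 = 21.6
Area = √(s(s-a)(s-b)(s-c)) = √(21.6·6.8·13.4·1.4) = 52.4926
r = Area/s = 52.4926/21.6 = 2.43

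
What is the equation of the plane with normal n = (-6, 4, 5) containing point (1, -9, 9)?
d = n·P = (-6)(1) + (4)(-9) + (5)(9) = 3
Plane: -6x + 4y + 5z = 3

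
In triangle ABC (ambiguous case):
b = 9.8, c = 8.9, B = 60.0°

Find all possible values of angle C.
sin(C)/c = sin(B)/b  →  sin(C) = c·sin(B)/b = 8.9·sin(60.0°)/9.8 = 0.786492
C₁ = arcsin(0.786492) = 51.86°,  C₂ = 180° - C₁ = 128.14°
Check C₂: A = 180° - 60.0° - 128.14° = -8.14° ≤ 0, rejected
C = 51.86° (one solution)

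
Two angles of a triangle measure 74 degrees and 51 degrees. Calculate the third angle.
Sum of angles in a triangle = 180 degrees
Third angle = 180 - 74 - 51
Third angle = 55 degrees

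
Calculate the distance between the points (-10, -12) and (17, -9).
Using the distance formula: d = sqrt((x₂-x₁)² + (y₂-y₁)²)
dx = 17 - (-10) = 27
dy = (-9) - (-12) = 3
d = sqrt(27² + 3²) = sqrt(729 + 9) = sqrt(738) = 27.17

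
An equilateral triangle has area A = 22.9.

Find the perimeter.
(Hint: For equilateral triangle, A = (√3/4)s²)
A = (√3/4)s²  →  s² = 4A/√3 = 4·22.9/√3 = 52.8853
s = 7.27223
Perimeter = 3s = 21.82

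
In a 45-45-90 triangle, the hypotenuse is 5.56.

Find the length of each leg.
In a 45-45-90 triangle, hypotenuse = leg·√2  →  leg = hypotenuse/√2
leg = 5.56/√2 = 3.932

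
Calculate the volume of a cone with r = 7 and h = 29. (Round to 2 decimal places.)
Volume = (1/3) * pi * r² * h
Volume = (1/3) * pi * 7² * 29
Volume = (1/3) * pi * 49 * 29
Volume = (1/3) * pi * 1421
Volume = 1488.07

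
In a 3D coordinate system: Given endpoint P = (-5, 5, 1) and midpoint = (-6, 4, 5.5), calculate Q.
Q = (2×(-6) - (-5), 2×4 - 5, 2×5.5 - 1) = (-7, 3, 10)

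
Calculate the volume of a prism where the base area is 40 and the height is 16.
Volume = base area * height
Volume = 40 * 16
Volume = 640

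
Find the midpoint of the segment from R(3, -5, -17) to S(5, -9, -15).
Midpoint = ((3+5)/2, (-5-9)/2, (-17-15)/2) = (4, -7, -16)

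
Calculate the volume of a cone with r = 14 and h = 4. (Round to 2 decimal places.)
Volume = (1/3) * pi * r² * h
Volume = (1/3) * pi * 14² * 4
Volume = (1/3) * pi * 196 * 4
Volume = (1/3) * pi * 784
Volume = 821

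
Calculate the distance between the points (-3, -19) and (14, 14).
Using the distance formula: d = sqrt((x₂-x₁)² + (y₂-y₁)²)
dx = 14 - (-3) = 17
dy = 14 - (-19) = 33
d = sqrt(17² + 33²) = sqrt(289 + 1089) = sqrt(1378) = 37.12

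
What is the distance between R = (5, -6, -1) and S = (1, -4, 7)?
d = √[(-4)² + (2)² + (8)²] = √84 = 9.165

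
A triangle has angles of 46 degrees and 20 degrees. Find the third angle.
Sum of angles in a triangle = 180 degrees
Third angle = 180 - 46 - 20
Third angle = 114 degrees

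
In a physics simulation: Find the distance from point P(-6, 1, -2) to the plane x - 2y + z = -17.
d = |1(-6) + (-2)(1) + 1(-2) - (-17)| / √(1² + (-2)² + 1²) = 7/√6 = 2.858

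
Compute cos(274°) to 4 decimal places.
cos(274 degrees) = 0.0698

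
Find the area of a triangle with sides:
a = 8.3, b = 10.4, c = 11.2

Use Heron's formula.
s = (a+b+c)/2 = (8.3+10.4+11.2)/2 = 14.95
A = √(s(s-a)(s-b)(s-c)) = √(14.95·6.65·4.55·3.75)
A = √1696.31 = 41.19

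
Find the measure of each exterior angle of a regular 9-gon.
Exterior angle of a regular n-gon = 360/n
Exterior angle = 360/9
Exterior angle = 40 degrees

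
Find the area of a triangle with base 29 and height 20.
Area = (1/2) * base * height
Area = (1/2) * 29 * 20
Area = 290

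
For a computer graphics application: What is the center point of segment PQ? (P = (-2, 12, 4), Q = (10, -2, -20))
Midpoint = ((-2+10)/2, (12-2)/2, (4-20)/2) = (4, 5, -8)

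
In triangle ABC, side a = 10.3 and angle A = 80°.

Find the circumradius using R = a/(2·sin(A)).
R = a/(2·sin(A)) = 10.3/(2·sin(80°))
R = 10.3/(2·0.984808) = 10.3/1.969616 = 5.229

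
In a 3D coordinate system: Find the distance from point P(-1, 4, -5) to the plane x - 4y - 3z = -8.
d = |1(-1) + (-4)(4) + (-3)(-5) - (-8)| / √(1² + (-4)² + (-3)²) = 6/√26 = 1.177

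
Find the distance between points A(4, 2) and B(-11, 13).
Using the distance formula: d = sqrt((x₂-x₁)² + (y₂-y₁)²)
dx = (-11) - 4 = -15
dy = 13 - 2 = 11
d = sqrt((-15)² + 11²) = sqrt(225 + 121) = sqrt(346) = 18.60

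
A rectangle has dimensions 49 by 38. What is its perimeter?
Perimeter = 2 * (length + width)
Perimeter = 2 * (49 + 38)
Perimeter = 2 * 87
Perimeter = 174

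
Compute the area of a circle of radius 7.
Area = pi * r²
Area = pi * 7²
Area = pi * 49
Area = 153.94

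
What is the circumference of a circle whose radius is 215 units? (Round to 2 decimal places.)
Circumference = 2 * pi * r
Circumference = 2 * pi * 215
Circumference = 1350.88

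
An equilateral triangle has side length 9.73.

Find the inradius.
For an equilateral triangle, r = s/(2√3) where s is the side.
r = 9.73/(2√3) = 9.73/3.464102 = 2.809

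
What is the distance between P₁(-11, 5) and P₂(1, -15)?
Using the distance formula: d = sqrt((x₂-x₁)² + (y₂-y₁)²)
dx = 1 - (-11) = 12
dy = (-15) - 5 = -20
d = sqrt(12² + (-20)²) = sqrt(144 + 400) = sqrt(544) = 23.32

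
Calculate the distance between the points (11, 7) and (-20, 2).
Using the distance formula: d = sqrt((x₂-x₁)² + (y₂-y₁)²)
dx = (-20) - 11 = -31
dy = 2 - 7 = -5
d = sqrt((-31)² + (-5)²) = sqrt(961 + 25) = sqrt(986) = 31.40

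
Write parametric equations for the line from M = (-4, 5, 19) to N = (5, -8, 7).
Direction vector d = N - M = (9, -13, -12)
x = -4 + 9t, y = 5 - 13t, z = 19 - 12t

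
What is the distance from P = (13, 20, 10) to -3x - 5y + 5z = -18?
d = |(-3)(13) + (-5)(20) + 5(10) - (-18)| / √((-3)² + (-5)² + 5²) = 71/√59 = 9.243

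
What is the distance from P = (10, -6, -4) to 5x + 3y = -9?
d = |5(10) + 3(-6) + 0(-4) - (-9)| / √(5² + 3² + 0²) = 41/√34 = 7.031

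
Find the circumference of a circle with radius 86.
Circumference = 2 * pi * r
Circumference = 2 * pi * 86
Circumference = 540.35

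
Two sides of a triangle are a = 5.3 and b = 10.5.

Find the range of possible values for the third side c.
By the triangle inequality: |a - b| < c < a + b
|5.3 - 10.5| < c < 5.3 + 10.5
5.2 < c < 15.8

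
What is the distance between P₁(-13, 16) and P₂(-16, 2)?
Using the distance formula: d = sqrt((x₂-x₁)² + (y₂-y₁)²)
dx = (-16) - (-13) = -3
dy = 2 - 16 = -14
d = sqrt((-3)² + (-14)²) = sqrt(9 + 196) = sqrt(205) = 14.32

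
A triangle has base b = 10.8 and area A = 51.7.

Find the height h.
A = ½bh  →  h = 2A/b
h = 2·51.7/10.8 = 9.574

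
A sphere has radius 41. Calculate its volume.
Volume = (4/3) * pi * r³
Volume = (4/3) * pi * 41³
Volume = (4/3) * pi * 68921
Volume = 288695.61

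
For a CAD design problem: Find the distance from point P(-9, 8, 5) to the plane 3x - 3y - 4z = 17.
d = |3(-9) + (-3)(8) + (-4)(5) - (17)| / √(3² + (-3)² + (-4)²) = 88/√34 = 15.09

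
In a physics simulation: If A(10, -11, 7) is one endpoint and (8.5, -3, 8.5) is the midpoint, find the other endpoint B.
B = (2×8.5 - 10, 2×(-3) - (-11), 2×8.5 - 7) = (7, 5, 10)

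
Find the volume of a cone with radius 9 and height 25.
Volume = (1/3) * pi * r² * h
Volume = (1/3) * pi * 9² * 25
Volume = (1/3) * pi * 81 * 25
Volume = (1/3) * pi * 2025
Volume = 2120.58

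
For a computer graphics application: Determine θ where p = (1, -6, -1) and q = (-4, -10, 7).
p·q = 49, |p|² = 38, |q|² = 165
cos θ = 49/√6270 ≈ 0.6188
θ ≈ 51.77°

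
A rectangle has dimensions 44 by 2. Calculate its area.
Area = length * width
Area = 44 * 2
Area = 88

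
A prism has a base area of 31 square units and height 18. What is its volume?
Volume = base area * height
Volume = 31 * 18
Volume = 558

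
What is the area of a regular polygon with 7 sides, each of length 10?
For a regular 7-gon with side length s = 10:
Apothem a = s / (2*tan(pi/7)) = 10 / (2*tan(pi/7)) ≈ 10.3826
Perimeter P = 7 * 10 = 70
Area = (1/2) * P * a = (1/2) * 70 * 10.3826 = 363.39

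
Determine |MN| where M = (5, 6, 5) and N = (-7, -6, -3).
d = √[(-12)² + (-12)² + (-8)²] = √352 = 18.76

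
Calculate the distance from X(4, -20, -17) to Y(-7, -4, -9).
d = √[(-11)² + (16)² + (8)²] = √441 = 21.0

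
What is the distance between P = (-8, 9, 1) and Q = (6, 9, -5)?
d = √[(14)² + (0)² + (-6)²] = √232 = 15.23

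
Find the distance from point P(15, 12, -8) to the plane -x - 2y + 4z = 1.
d = |(-1)(15) + (-2)(12) + 4(-8) - (1)| / √((-1)² + (-2)² + 4²) = 72/√21 = 15.71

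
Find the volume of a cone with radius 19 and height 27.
Volume = (1/3) * pi * r² * h
Volume = (1/3) * pi * 19² * 27
Volume = (1/3) * pi * 361 * 27
Volume = (1/3) * pi * 9747
Volume = 10207.03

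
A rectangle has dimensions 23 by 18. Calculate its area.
Area = length * width
Area = 23 * 18
Area = 414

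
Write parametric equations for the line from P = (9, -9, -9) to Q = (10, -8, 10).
Direction vector d = Q - P = (1, 1, 19)
x = 9 + t, y = -9 + t, z = -9 + 19t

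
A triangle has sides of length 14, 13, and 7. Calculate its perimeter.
Perimeter = sum of all sides
Perimeter = 14 + 13 + 7
Perimeter = 34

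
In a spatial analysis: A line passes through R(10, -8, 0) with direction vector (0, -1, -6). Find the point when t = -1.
P(-1) = (10 + 0(-1), -8 + (-1)(-1), 0 + (-6)(-1)) = (10, -7, 6)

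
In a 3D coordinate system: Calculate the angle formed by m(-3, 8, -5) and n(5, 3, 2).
m·n = -1, |m|² = 98, |n|² = 38
cos θ = -1/√3724 ≈ -0.01639
θ ≈ 90.94°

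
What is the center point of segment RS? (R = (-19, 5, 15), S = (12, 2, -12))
Midpoint = ((-19+12)/2, (5+2)/2, (15-12)/2) = (-3.5, 3.5, 1.5)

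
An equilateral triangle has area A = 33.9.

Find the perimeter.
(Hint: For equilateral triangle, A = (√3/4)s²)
A = (√3/4)s²  →  s² = 4A/√3 = 4·33.9/√3 = 78.2887
s = 8.84809
Perimeter = 3s = 26.54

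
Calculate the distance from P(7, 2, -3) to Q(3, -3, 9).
d = √[(-4)² + (-5)² + (12)²] = √185 = 13.6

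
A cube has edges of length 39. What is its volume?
Volume = s³
Volume = 39³
Volume = 59319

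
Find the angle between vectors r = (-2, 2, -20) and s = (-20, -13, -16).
r·s = 334, |r|² = 408, |s|² = 825
cos θ = 334/√336600 ≈ 0.5757
θ ≈ 54.85°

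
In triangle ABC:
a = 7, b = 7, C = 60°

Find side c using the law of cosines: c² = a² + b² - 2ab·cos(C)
c² = 7² + 7² - 2·7·7·cos(60°)
c² = 49 + 49 - 98·0.5000 = 49
c = √49 = 7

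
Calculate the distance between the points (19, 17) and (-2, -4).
Using the distance formula: d = sqrt((x₂-x₁)² + (y₂-y₁)²)
dx = (-2) - 19 = -21
dy = (-4) - 17 = -21
d = sqrt((-21)² + (-21)²) = sqrt(441 + 441) = sqrt(882) = 29.70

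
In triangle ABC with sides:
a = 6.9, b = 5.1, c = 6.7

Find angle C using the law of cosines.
cos(C) = (a² + b² - c²)/(2ab)
cos(C) = (6.9² + 5.1² - 6.7²)/(2·6.9·5.1) = 28.73/70.38 = 0.408213
C = arccos(0.408213) = 65.91°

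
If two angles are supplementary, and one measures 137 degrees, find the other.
Supplementary angles sum to 180 degrees.
Other angle = 180 - 137
Other angle = 43 degrees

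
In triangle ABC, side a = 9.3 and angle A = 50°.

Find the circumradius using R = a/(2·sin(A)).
R = a/(2·sin(A)) = 9.3/(2·sin(50°))
R = 9.3/(2·0.766044) = 9.3/1.532089 = 6.07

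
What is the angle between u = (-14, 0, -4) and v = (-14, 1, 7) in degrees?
u·v = 168, |u|² = 212, |v|² = 246
cos θ = 168/√52152 ≈ 0.7357
θ ≈ 42.64°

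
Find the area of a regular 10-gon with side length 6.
For a regular 10-gon with side length s = 6:
Apothem a = s / (2*tan(pi/10)) = 6 / (2*tan(pi/10)) ≈ 9.2331
Perimeter P = 10 * 6 = 60
Area = (1/2) * P * a = (1/2) * 60 * 9.2331 = 276.99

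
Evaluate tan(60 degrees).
tan(60 degrees) = sqrt(3)
Decimal approximation: 1.7321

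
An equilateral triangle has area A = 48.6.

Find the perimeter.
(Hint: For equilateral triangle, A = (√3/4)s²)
A = (√3/4)s²  →  s² = 4A/√3 = 4·48.6/√3 = 112.237
s = 10.5942
Perimeter = 3s = 31.78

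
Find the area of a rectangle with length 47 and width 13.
Area = length * width
Area = 47 * 13
Area = 611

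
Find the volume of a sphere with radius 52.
Volume = (4/3) * pi * r³
Volume = (4/3) * pi * 52³
Volume = (4/3) * pi * 140608
Volume = 588977.41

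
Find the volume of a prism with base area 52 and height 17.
Volume = base area * height
Volume = 52 * 17
Volume = 884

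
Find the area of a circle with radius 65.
Area = pi * r²
Area = pi * 65²
Area = pi * 4225
Area = 13273.23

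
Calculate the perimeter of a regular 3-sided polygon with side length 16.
Perimeter = number of sides * side length
Perimeter = 3 * 16
Perimeter = 48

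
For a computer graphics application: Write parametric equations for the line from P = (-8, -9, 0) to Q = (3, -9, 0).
Direction vector d = Q - P = (11, 0, 0)
x = -8 + 11t, y = -9, z = 0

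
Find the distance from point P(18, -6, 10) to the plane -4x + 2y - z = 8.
d = |(-4)(18) + 2(-6) + (-1)(10) - (8)| / √((-4)² + 2² + (-1)²) = 102/√21 = 22.26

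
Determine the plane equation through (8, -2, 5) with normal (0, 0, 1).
d = n·P = (0)(8) + (0)(-2) + (1)(5) = 5
Plane: z = 5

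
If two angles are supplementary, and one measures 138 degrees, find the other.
Supplementary angles sum to 180 degrees.
Other angle = 180 - 138
Other angle = 42 degrees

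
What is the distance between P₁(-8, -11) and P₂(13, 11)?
Using the distance formula: d = sqrt((x₂-x₁)² + (y₂-y₁)²)
dx = 13 - (-8) = 21
dy = 11 - (-11) = 22
d = sqrt(21² + 22²) = sqrt(441 + 484) = sqrt(925) = 30.41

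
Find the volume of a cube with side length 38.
Volume = s³
Volume = 38³
Volume = 54872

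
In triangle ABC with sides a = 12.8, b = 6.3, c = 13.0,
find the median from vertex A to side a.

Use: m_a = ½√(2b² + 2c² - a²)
m_a = ½√(2·6.3² + 2·13.0² - 12.8²)
m_a = ½√(79.38 + 338 - 163.84) = ½√253.54 = 7.961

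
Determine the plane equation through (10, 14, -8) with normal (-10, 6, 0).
d = n·P = (-10)(10) + (6)(14) + (0)(-8) = -16
Plane: -10x + 6y = -16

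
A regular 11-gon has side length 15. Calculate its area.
For a regular 11-gon with side length s = 15:
Apothem a = s / (2*tan(pi/11)) = 15 / (2*tan(pi/11)) ≈ 25.5427
Perimeter P = 11 * 15 = 165
Area = (1/2) * P * a = (1/2) * 165 * 25.5427 = 2107.27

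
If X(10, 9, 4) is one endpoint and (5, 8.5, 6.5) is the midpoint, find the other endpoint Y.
Y = (2×5 - 10, 2×8.5 - 9, 2×6.5 - 4) = (0, 8, 9)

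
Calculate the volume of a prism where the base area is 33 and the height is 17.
Volume = base area * height
Volume = 33 * 17
Volume = 561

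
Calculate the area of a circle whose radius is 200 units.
Area = pi * r²
Area = pi * 200²
Area = pi * 40000
Area = 125663.71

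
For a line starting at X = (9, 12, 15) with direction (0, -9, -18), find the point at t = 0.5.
P(0.5) = (9 + 0(0.5), 12 + (-9)(0.5), 15 + (-18)(0.5)) = (9, 7.5, 6)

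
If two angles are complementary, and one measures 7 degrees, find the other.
Complementary angles sum to 90 degrees.
Other angle = 90 - 7
Other angle = 83 degrees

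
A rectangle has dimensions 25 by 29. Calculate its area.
Area = length * width
Area = 25 * 29
Area = 725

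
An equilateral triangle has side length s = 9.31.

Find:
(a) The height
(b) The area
(a) Height h = s·√3/2 = 9.31·√3/2 = 8.063
(b) Area = (√3/4)·s² = (√3/4)·9.31² = (√3/4)·86.6761 = 37.53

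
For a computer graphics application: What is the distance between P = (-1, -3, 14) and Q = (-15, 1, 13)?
d = √[(-14)² + (4)² + (-1)²] = √213 = 14.59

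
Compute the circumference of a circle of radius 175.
Circumference = 2 * pi * r
Circumference = 2 * pi * 175
Circumference = 1099.56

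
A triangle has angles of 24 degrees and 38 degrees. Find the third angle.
Sum of angles in a triangle = 180 degrees
Third angle = 180 - 24 - 38
Third angle = 118 degrees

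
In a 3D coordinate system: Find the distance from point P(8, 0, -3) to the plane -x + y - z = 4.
d = |(-1)(8) + 1(0) + (-1)(-3) - (4)| / √((-1)² + 1² + (-1)²) = 9/√3 = 5.196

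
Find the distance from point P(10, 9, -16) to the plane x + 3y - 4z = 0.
d = |1(10) + 3(9) + (-4)(-16) - (0)| / √(1² + 3² + (-4)²) = 101/√26 = 19.81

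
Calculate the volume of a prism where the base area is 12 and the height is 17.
Volume = base area * height
Volume = 12 * 17
Volume = 204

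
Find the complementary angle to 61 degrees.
Complementary angles sum to 90 degrees.
Other angle = 90 - 61
Other angle = 29 degrees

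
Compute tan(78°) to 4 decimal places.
tan(78 degrees) = 4.7046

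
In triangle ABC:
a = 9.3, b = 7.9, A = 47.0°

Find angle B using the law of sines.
sin(B)/b = sin(A)/a
sin(B) = b·sin(A)/a = 7.9·sin(47.0°)/9.3 = 0.621257
B = arcsin(0.621257) = 38.41°  (b ≤ a, so B ≤ A and the acute solution is unique)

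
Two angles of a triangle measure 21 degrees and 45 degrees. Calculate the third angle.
Sum of angles in a triangle = 180 degrees
Third angle = 180 - 21 - 45
Third angle = 114 degrees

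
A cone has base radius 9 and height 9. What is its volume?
Volume = (1/3) * pi * r² * h
Volume = (1/3) * pi * 9² * 9
Volume = (1/3) * pi * 81 * 9
Volume = (1/3) * pi * 729
Volume = 763.41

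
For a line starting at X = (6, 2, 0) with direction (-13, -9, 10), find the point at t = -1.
P(-1) = (6 + (-13)(-1), 2 + (-9)(-1), 0 + 10(-1)) = (19, 11, -10)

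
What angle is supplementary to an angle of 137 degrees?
Supplementary angles sum to 180 degrees.
Other angle = 180 - 137
Other angle = 43 degrees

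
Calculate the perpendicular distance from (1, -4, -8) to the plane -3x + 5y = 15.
d = |(-3)(1) + 5(-4) + 0(-8) - (15)| / √((-3)² + 5² + 0²) = 38/√34 = 6.517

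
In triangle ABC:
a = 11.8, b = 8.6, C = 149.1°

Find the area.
Using A = ½ab·sin(C):
A = ½·11.8·8.6·sin(149.1°) = ½·101.48·0.513541 = 26.06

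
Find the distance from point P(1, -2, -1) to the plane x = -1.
d = |1(1) + 0(-2) + 0(-1) - (-1)| / √(1² + 0² + 0²) = 2/√1 = 2.0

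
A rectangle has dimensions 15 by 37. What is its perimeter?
Perimeter = 2 * (length + width)
Perimeter = 2 * (15 + 37)
Perimeter = 2 * 52
Perimeter = 104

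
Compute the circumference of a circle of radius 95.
Circumference = 2 * pi * r
Circumference = 2 * pi * 95
Circumference = 596.90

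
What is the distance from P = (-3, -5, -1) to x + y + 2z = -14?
d = |1(-3) + 1(-5) + 2(-1) - (-14)| / √(1² + 1² + 2²) = 4/√6 = 1.633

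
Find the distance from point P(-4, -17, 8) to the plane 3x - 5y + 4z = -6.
d = |3(-4) + (-5)(-17) + 4(8) - (-6)| / √(3² + (-5)² + 4²) = 111/√50 = 15.7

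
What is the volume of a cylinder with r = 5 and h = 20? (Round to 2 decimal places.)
Volume = pi * r² * h
Volume = pi * 5² * 20
Volume = pi * 25 * 20
Volume = pi * 500
Volume = 1570.80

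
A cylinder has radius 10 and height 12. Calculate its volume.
Volume = pi * r² * h
Volume = pi * 10² * 12
Volume = pi * 100 * 12
Volume = pi * 1200
Volume = 3769.91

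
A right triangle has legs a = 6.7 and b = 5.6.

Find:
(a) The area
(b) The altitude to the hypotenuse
(a) Area = ½ab = ½·6.7·5.6 = 18.76
(b) Hypotenuse c = √(6.7² + 5.6²) = √76.25 = 8.73212
    Area = ½·c·h_c  →  h_c = 2·Area/c = 2·18.76/8.73212 = 4.297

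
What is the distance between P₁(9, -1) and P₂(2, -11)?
Using the distance formula: d = sqrt((x₂-x₁)² + (y₂-y₁)²)
dx = 2 - 9 = -7
dy = (-11) - (-1) = -10
d = sqrt((-7)² + (-10)²) = sqrt(49 + 100) = sqrt(149) = 12.21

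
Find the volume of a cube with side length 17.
Volume = s³
Volume = 17³
Volume = 4913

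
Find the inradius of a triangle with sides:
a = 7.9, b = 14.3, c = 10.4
s = (a+b+c)/2 = (7.9+14.3+10.4)/2 = 16.3
Area = √(s(s-a)(s-b)(s-c)) = √(16.3·8.4·2·5.9) = 40.1952
r = Area/s = 40.1952/16.3 = 2.466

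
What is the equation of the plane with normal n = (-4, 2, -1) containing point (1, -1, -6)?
d = n·P = (-4)(1) + (2)(-1) + (-1)(-6) = 0
Plane: -4x + 2y - z = 0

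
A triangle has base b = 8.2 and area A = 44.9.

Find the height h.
A = ½bh  →  h = 2A/b
h = 2·44.9/8.2 = 10.95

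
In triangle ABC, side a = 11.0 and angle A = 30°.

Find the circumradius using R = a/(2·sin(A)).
R = a/(2·sin(A)) = 11.0/(2·sin(30°))
R = 11.0/(2·0.500000) = 11.0/1.000000 = 11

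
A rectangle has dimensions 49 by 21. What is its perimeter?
Perimeter = 2 * (length + width)
Perimeter = 2 * (49 + 21)
Perimeter = 2 * 70
Perimeter = 140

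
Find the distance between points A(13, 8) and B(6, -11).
Using the distance formula: d = sqrt((x₂-x₁)² + (y₂-y₁)²)
dx = 6 - 13 = -7
dy = (-11) - 8 = -19
d = sqrt((-7)² + (-19)²) = sqrt(49 + 361) = sqrt(410) = 20.25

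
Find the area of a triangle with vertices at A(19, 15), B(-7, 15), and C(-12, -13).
Using the coordinate formula: Area = (1/2)|x₁(y₂-y₃) + x₂(y₃-y₁) + x₃(y₁-y₂)|
Area = (1/2)|19(15-(-13)) + (-7)((-13)-15) + (-12)(15-15)|
Area = (1/2)|19*28 + (-7)*(-28) + (-12)*0|
Area = (1/2)|532 + 196 + 0|
Area = (1/2)*728 = 364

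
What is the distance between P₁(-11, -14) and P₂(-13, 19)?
Using the distance formula: d = sqrt((x₂-x₁)² + (y₂-y₁)²)
dx = (-13) - (-11) = -2
dy = 19 - (-14) = 33
d = sqrt((-2)² + 33²) = sqrt(4 + 1089) = sqrt(1093) = 33.06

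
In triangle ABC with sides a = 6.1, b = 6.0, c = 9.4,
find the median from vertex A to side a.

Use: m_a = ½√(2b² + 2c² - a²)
m_a = ½√(2·6.0² + 2·9.4² - 6.1²)
m_a = ½√(72 + 176.72 - 37.21) = ½√211.51 = 7.272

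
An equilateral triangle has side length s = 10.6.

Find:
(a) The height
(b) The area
(a) Height h = s·√3/2 = 10.6·√3/2 = 9.18
(b) Area = (√3/4)·s² = (√3/4)·10.6² = (√3/4)·112.36 = 48.65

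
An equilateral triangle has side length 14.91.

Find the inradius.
For an equilateral triangle, r = s/(2√3) where s is the side.
r = 14.91/(2√3) = 14.91/3.464102 = 4.304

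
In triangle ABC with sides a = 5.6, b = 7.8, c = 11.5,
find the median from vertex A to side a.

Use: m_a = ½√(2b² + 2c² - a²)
m_a = ½√(2·7.8² + 2·11.5² - 5.6²)
m_a = ½√(121.68 + 264.5 - 31.36) = ½√354.82 = 9.418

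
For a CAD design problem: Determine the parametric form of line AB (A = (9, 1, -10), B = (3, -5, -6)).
Direction vector d = B - A = (-6, -6, 4)
x = 9 - 6t, y = 1 - 6t, z = -10 + 4t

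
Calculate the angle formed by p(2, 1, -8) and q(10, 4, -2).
p·q = 40, |p|² = 69, |q|² = 120
cos θ = 40/√8280 ≈ 0.4396
θ ≈ 63.92°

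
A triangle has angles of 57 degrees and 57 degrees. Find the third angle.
Sum of angles in a triangle = 180 degrees
Third angle = 180 - 57 - 57
Third angle = 66 degrees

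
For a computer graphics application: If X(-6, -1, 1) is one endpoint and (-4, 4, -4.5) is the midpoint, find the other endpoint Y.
Y = (2×(-4) - (-6), 2×4 - (-1), 2×(-4.5) - 1) = (-2, 9, -10)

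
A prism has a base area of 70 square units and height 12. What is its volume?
Volume = base area * height
Volume = 70 * 12
Volume = 840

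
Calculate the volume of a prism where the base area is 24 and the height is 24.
Volume = base area * height
Volume = 24 * 24
Volume = 576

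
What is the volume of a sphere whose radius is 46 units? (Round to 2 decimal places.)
Volume = (4/3) * pi * r³
Volume = (4/3) * pi * 46³
Volume = (4/3) * pi * 97336
Volume = 407720.08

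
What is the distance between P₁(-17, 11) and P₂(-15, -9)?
Using the distance formula: d = sqrt((x₂-x₁)² + (y₂-y₁)²)
dx = (-15) - (-17) = 2
dy = (-9) - 11 = -20
d = sqrt(2² + (-20)²) = sqrt(4 + 400) = sqrt(404) = 20.10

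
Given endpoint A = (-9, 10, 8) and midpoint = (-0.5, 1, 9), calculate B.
B = (2×(-0.5) - (-9), 2×1 - 10, 2×9 - 8) = (8, -8, 10)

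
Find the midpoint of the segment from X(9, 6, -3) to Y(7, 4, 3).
Midpoint = ((9+7)/2, (6+4)/2, (-3+3)/2) = (8, 5, 0)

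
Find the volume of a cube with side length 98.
Volume = s³
Volume = 98³
Volume = 941192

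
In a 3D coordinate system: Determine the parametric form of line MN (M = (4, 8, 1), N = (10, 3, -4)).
Direction vector d = N - M = (6, -5, -5)
x = 4 + 6t, y = 8 - 5t, z = 1 - 5t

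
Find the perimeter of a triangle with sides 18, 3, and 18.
Perimeter = sum of all sides
Perimeter = 18 + 3 + 18
Perimeter = 39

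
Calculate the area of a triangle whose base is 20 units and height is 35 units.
Area = (1/2) * base * height
Area = (1/2) * 20 * 35
Area = 350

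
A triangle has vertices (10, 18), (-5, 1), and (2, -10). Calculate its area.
Using the coordinate formula: Area = (1/2)|x₁(y₂-y₃) + x₂(y₃-y₁) + x₃(y₁-y₂)|
Area = (1/2)|10(1-(-10)) + (-5)((-10)-18) + 2(18-1)|
Area = (1/2)|10*11 + (-5)*(-28) + 2*17|
Area = (1/2)|110 + 140 + 34|
Area = (1/2)*284 = 142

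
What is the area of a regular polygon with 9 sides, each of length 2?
For a regular 9-gon with side length s = 2:
Apothem a = s / (2*tan(pi/9)) = 2 / (2*tan(pi/9)) ≈ 2.7475
Perimeter P = 9 * 2 = 18
Area = (1/2) * P * a = (1/2) * 18 * 2.7475 = 24.73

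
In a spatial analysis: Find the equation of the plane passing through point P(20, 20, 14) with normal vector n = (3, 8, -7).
d = n·P = (3)(20) + (8)(20) + (-7)(14) = 122
Plane: 3x + 8y - 7z = 122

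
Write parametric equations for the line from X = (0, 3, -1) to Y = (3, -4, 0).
Direction vector d = Y - X = (3, -7, 1)
x = 0 + 3t, y = 3 - 7t, z = -1 + t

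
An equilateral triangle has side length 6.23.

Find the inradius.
For an equilateral triangle, r = s/(2√3) where s is the side.
r = 6.23/(2√3) = 6.23/3.464102 = 1.798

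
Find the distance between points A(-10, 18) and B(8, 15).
Using the distance formula: d = sqrt((x₂-x₁)² + (y₂-y₁)²)
dx = 8 - (-10) = 18
dy = 15 - 18 = -3
d = sqrt(18² + (-3)²) = sqrt(324 + 9) = sqrt(333) = 18.25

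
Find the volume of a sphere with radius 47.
Volume = (4/3) * pi * r³
Volume = (4/3) * pi * 47³
Volume = (4/3) * pi * 103823
Volume = 434892.77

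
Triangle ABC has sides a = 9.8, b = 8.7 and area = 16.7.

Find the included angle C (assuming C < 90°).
Area = ½ab·sin(C)  →  sin(C) = 2·Area/(ab)
sin(C) = 2·16.7/(9.8·8.7) = 0.391743
C = arcsin(0.391743) = 23.06°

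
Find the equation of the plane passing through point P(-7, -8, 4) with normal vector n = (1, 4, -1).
d = n·P = (1)(-7) + (4)(-8) + (-1)(4) = -43
Plane: x + 4y - z = -43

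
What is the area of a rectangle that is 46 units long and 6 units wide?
Area = length * width
Area = 46 * 6
Area = 276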